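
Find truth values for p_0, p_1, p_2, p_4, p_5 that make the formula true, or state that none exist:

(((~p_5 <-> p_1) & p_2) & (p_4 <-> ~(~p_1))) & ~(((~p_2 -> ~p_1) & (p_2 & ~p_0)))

p_0: True, p_1: True, p_2: True, p_4: True, p_5: False

  ((~p_5 <-> p_1) & p_2) & (p_4 <-> ~(~p_1)) = True
    (~p_5 <-> p_1) & p_2 = True
      ~p_5 <-> p_1 = True
        ~p_5 = True
    p_4 <-> ~(~p_1) = True
      ~(~p_1) = True
        ~p_1 = False
  ~(((~p_2 -> ~p_1) & (p_2 & ~p_0))) = True
    (~p_2 -> ~p_1) & (p_2 & ~p_0) = False
      ~p_2 -> ~p_1 = True
        ~p_2 = False
        ~p_1 = False
      p_2 & ~p_0 = False
        ~p_0 = False
Both conjuncts True, so the formula holds.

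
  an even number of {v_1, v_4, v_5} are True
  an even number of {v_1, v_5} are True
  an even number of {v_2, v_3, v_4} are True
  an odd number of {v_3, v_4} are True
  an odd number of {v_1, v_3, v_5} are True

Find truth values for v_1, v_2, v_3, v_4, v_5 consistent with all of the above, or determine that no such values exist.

v_1 = False; v_2 = True; v_3 = True; v_4 = False; v_5 = False

{v_1, v_4, v_5}: 0 true → even ✓
{v_1, v_5}: 0 true → even ✓
{v_2, v_3, v_4}: 2 true → even ✓
{v_3, v_4}: 1 true → odd ✓
{v_1, v_3, v_5}: 1 true → odd ✓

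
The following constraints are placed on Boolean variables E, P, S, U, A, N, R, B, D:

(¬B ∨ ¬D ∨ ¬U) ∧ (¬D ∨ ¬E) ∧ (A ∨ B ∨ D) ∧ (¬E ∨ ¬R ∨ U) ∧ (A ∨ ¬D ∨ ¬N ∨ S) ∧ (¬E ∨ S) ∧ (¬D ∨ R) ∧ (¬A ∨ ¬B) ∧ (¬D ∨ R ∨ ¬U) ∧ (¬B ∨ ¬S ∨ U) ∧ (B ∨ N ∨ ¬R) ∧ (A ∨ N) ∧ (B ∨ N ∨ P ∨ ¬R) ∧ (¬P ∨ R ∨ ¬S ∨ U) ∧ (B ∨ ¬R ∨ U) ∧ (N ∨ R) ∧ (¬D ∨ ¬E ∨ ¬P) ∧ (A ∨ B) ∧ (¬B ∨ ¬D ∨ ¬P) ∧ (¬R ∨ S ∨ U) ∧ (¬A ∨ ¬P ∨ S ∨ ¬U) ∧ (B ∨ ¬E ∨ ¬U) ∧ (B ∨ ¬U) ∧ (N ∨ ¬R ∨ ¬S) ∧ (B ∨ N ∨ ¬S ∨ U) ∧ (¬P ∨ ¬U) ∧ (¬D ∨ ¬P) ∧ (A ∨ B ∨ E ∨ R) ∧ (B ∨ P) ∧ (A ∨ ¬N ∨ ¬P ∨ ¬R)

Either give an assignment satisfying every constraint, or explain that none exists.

E = False, P = False, S = True, U = True, A = False, N = True, R = True, B = True, D = False

Set E = False.
Set P = False.
  then (B ∨ P) forces B = True.
  then (¬A ∨ ¬B) forces A = False.
  then (A ∨ N) forces N = True.
Set S = True.
  then (¬B ∨ ¬S ∨ U) forces U = True.
  then (¬B ∨ ¬D ∨ ¬U) forces D = False.
Set R = True.
All clauses satisfied.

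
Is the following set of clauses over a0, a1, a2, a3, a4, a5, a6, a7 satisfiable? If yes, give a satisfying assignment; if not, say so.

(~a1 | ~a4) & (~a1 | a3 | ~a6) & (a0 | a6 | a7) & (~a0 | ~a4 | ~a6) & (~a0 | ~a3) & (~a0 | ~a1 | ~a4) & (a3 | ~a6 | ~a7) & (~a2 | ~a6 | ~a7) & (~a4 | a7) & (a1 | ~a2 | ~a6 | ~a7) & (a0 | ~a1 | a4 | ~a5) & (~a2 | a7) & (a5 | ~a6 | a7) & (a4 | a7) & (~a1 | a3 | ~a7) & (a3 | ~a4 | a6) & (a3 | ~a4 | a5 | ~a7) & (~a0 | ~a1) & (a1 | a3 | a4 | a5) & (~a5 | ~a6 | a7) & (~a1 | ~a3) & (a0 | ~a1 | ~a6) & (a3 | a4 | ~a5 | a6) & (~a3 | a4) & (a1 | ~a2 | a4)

a0: False, a1: False, a2: False, a3: True, a4: True, a5: True, a6: False, a7: True

Set a0 = False.
Set a1 = False.
Set a2 = False.
Set a3 = True.
  then (~a3 | a4) forces a4 = True.
  then (~a4 | a7) forces a7 = True.
Set a5 = True.
Set a6 = False.
All clauses satisfied.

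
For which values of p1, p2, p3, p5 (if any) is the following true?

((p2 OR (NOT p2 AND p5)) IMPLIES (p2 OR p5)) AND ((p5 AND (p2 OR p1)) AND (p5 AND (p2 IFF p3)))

p1: True; p2: False; p3: False; p5: True

  (p2 OR (NOT p2 AND p5)) IMPLIES (p2 OR p5) = True
    p2 OR (NOT p2 AND p5) = True
      NOT p2 AND p5 = True
        NOT p2 = True
    p2 OR p5 = True
  (p5 AND (p2 OR p1)) AND (p5 AND (p2 IFF p3)) = True
    p5 AND (p2 OR p1) = True
      p2 OR p1 = True
    p5 AND (p2 IFF p3) = True
      p2 IFF p3 = True
Both conjuncts True, so the formula holds.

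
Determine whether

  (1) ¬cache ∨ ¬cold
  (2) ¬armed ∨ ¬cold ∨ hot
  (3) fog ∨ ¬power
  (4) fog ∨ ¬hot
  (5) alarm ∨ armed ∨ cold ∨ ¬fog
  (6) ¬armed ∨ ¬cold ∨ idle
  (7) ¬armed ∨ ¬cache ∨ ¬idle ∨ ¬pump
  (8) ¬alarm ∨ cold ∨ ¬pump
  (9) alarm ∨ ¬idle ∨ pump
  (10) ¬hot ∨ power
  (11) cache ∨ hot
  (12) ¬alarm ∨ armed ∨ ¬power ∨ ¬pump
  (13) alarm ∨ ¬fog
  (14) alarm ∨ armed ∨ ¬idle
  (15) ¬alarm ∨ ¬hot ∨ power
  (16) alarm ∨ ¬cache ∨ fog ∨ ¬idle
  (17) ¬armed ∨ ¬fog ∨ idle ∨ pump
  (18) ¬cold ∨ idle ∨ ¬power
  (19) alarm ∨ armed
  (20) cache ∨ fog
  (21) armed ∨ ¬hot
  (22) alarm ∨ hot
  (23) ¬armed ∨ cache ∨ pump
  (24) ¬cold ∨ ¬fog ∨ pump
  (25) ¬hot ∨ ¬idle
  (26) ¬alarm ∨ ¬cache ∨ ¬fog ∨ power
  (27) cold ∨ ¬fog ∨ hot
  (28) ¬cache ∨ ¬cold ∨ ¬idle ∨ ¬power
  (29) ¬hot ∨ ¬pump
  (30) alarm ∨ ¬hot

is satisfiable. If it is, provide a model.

alarm=T; fog=F; armed=T; idle=T; power=F; hot=F; cache=T; cold=F; pump=F

Try alarm = False:
  (alarm ∨ ¬fog) forces fog = False.
  (fog ∨ ¬power) forces power = False.
  (fog ∨ ¬hot) forces hot = False.
  clause (alarm ∨ hot) is falsified — backtrack.
So alarm = True.
Set fog = False.
  then (fog ∨ ¬power) forces power = False.
  then (fog ∨ ¬hot) forces hot = False.
  then (cache ∨ hot) forces cache = True.
  then (¬cache ∨ ¬cold) forces cold = False.
  then (¬alarm ∨ cold ∨ ¬pump) forces pump = False.
Set armed = True.
Set idle = True.
All clauses satisfied.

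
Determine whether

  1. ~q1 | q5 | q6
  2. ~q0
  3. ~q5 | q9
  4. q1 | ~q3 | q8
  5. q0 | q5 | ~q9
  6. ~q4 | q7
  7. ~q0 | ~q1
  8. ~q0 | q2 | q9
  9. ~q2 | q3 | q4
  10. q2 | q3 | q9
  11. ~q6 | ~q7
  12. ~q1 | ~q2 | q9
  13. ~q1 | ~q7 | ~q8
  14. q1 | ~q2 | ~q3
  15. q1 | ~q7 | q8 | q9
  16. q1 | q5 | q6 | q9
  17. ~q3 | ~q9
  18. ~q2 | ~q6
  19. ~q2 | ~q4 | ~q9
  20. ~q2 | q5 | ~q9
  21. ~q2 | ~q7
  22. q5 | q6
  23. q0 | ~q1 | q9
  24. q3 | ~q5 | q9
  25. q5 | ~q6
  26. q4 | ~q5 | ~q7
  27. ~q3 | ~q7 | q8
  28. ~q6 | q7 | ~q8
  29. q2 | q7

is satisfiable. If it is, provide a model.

Unit clause (~q0) forces q0 = False.
Set q1 = False.
Try q2 = True:
  (q1 | ~q2 | ~q3) forces q3 = False.
  (~q2 | q3 | q4) forces q4 = True.
  (~q4 | q7) forces q7 = True.
  clause (~q2 | ~q7) is falsified — backtrack.
So q2 = False.
  then (q2 | q7) forces q7 = True.
  then (~q6 | ~q7) forces q6 = False.
  then (q5 | q6) forces q5 = True.
  then (q4 | ~q5 | ~q7) forces q4 = True.
  then (~q5 | q9) forces q9 = True.
  then (~q3 | ~q9) forces q3 = False.
Set q8 = False.
All clauses satisfied.

q0 = False, q1 = False, q2 = False, q3 = False, q4 = True, q5 = True, q6 = False, q7 = True, q8 = False, q9 = True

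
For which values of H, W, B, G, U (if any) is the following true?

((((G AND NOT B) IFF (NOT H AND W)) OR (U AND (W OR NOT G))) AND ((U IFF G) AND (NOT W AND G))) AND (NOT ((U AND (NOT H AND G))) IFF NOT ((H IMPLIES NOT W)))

H = False; W = False; B = True; G = True; U = True

  (((G AND NOT B) IFF (NOT H AND W)) OR (U AND (W OR NOT G))) AND ((U IFF G) AND (NOT W AND G)) = True
    ((G AND NOT B) IFF (NOT H AND W)) OR (U AND (W OR NOT G)) = True
      (G AND NOT B) IFF (NOT H AND W) = True
        G AND NOT B = False
          NOT B = False
        NOT H AND W = False
          NOT H = True
      U AND (W OR NOT G) = False
        W OR NOT G = False
          NOT G = False
    (U IFF G) AND (NOT W AND G) = True
      U IFF G = True
      NOT W AND G = True
        NOT W = True
  NOT ((U AND (NOT H AND G))) IFF NOT ((H IMPLIES NOT W)) = True
    NOT ((U AND (NOT H AND G))) = False
      U AND (NOT H AND G) = True
        NOT H AND G = True
          NOT H = True
    NOT ((H IMPLIES NOT W)) = False
      H IMPLIES NOT W = True
        NOT W = True
Both conjuncts True, so the formula holds.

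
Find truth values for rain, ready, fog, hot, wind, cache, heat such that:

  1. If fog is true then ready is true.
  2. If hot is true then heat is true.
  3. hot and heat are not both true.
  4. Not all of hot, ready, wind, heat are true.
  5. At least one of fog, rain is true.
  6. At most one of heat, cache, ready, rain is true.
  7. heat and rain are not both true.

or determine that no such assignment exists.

rain = False, ready = True, fog = True, hot = False, wind = True, cache = False, heat = False

  (1) fog=T ⇒ ready: T ✓
  (2) hot=F ⇒ heat: vacuous ✓
  (3) hot=F, heat=F — not both ✓
  (4) {hot, ready, wind, heat}: 2/4 true — not all ✓
  (5) {fog, rain}: 1 true — at least one ✓
  (6) {heat, cache, ready, rain}: 1 true — at most one ✓
  (7) heat=F, rain=F — not both ✓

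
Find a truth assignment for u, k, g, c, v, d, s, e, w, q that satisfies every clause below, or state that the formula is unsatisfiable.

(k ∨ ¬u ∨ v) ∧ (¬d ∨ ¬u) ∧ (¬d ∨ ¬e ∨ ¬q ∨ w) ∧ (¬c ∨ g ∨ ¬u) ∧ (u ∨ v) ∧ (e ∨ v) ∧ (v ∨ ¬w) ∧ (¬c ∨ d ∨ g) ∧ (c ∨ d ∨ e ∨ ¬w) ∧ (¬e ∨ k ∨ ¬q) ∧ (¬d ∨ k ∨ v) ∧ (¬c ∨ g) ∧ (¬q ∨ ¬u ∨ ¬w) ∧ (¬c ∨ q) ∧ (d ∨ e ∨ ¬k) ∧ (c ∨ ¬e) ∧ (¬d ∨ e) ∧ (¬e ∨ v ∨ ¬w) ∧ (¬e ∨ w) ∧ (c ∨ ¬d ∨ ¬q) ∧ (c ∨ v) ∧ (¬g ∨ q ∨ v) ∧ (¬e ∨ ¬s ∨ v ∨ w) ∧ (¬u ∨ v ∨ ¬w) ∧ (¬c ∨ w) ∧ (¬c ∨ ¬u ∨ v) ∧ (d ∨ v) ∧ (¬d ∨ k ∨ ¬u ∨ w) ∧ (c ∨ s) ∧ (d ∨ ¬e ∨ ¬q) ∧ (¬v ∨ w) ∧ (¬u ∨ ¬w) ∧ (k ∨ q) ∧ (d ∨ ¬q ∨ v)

Try u = True:
  (¬d ∨ ¬u) forces d = False.
  (d ∨ v) forces v = True.
  (¬v ∨ w) forces w = True.
  clause (¬u ∨ ¬w) is falsified — backtrack.
So u = False.
  then (u ∨ v) forces v = True.
  then (¬v ∨ w) forces w = True.
Set k = True.
Set g = True.
Set c = True.
  then (¬c ∨ q) forces q = True.
Set d = True.
  then (¬d ∨ e) forces e = True.
Set s = False.
All clauses satisfied.

u=F, k=T, g=T, c=T, v=T, d=T, s=F, e=T, w=T, q=T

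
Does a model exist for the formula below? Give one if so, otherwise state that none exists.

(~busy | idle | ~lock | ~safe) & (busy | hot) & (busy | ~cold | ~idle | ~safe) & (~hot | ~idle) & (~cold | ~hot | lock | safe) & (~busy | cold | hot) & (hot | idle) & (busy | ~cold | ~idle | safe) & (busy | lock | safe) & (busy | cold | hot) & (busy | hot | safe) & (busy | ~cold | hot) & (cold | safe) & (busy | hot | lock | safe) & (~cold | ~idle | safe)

Set safe = True.
Set cold = True.
Set lock = False.
Set busy = False.
  then (busy | hot) forces hot = True.
  then (busy | ~cold | ~idle | ~safe) forces idle = False.
All clauses satisfied.

safe=T, cold=T, lock=F, busy=F, idle=F, hot=T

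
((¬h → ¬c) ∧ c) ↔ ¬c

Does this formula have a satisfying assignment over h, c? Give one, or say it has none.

h=F, c=T

  ((¬h → ¬c) ∧ c) ↔ ¬c = True
    (¬h → ¬c) ∧ c = False
      ¬h → ¬c = False
        ¬h = True
        ¬c = False
    ¬c = False
The formula evaluates to True.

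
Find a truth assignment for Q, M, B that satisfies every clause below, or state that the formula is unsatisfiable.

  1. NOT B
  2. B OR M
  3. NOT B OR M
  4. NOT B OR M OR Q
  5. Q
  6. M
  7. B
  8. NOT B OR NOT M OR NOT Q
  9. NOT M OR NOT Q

Case B = True:
  Clause (NOT B) is falsified — contradiction.
Case B = False:
  Clause (B) is falsified — contradiction.
Both cases fail, so the formula is unsatisfiable.

Unsatisfiable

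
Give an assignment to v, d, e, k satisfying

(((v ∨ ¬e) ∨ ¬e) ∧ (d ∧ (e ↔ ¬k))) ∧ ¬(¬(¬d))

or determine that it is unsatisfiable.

Case d = True: the conjunct ¬(¬(¬d)) becomes ¬(¬False) = False.
Case d = False: the conjunct d is False.
Both cases fail — unsatisfiable.

Unsatisfiable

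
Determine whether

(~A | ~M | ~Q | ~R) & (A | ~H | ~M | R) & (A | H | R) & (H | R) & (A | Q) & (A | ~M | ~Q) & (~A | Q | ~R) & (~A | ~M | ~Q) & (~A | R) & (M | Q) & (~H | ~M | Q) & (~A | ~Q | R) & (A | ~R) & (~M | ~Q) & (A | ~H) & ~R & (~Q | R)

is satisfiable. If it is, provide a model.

Case R = True:
  Clause (~R) is falsified — contradiction.
Case R = False:
  (H | R) forces H = True.
  (~A | R) forces A = False.
  Clause (A | ~H) is falsified — contradiction.
Both cases fail, so the formula is unsatisfiable.

The formula is unsatisfiable.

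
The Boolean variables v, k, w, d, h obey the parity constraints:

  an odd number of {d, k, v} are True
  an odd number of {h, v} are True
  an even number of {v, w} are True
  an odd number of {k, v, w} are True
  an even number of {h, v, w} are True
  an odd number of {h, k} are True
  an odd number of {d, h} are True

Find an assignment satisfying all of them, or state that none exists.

v = True, k = True, w = True, d = True, h = False

{d, k, v}: 3 true → odd ✓
{h, v}: 1 true → odd ✓
{v, w}: 2 true → even ✓
{k, v, w}: 3 true → odd ✓
{h, v, w}: 2 true → even ✓
{h, k}: 1 true → odd ✓
{d, h}: 1 true → odd ✓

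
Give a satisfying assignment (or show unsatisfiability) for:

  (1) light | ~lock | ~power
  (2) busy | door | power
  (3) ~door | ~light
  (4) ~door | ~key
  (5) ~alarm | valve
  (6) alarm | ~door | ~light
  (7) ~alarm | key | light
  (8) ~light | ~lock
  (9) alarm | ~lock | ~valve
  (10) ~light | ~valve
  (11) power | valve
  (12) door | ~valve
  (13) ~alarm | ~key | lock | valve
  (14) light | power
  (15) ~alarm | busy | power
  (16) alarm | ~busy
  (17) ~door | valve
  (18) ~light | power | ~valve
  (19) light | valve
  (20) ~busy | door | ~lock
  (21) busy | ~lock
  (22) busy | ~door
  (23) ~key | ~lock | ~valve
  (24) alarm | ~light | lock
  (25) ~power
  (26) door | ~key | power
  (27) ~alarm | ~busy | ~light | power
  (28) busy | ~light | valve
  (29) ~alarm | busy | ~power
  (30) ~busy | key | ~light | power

Unsatisfiable — no assignment works.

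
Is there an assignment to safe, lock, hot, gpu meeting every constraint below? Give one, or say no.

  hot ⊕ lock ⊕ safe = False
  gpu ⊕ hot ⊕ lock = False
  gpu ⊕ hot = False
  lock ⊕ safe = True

safe=T, lock=F, hot=T, gpu=T

hot ⊕ lock ⊕ safe = T ⊕ F ⊕ T = False ✓
gpu ⊕ hot ⊕ lock = T ⊕ T ⊕ F = False ✓
gpu ⊕ hot = T ⊕ T = False ✓
lock ⊕ safe = F ⊕ T = True ✓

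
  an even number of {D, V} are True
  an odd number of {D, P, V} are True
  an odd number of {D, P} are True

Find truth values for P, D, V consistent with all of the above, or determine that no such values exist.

P=T, D=F, V=F

{D, V}: 0 true → even ✓
{D, P, V}: 1 true → odd ✓
{D, P}: 1 true → odd ✓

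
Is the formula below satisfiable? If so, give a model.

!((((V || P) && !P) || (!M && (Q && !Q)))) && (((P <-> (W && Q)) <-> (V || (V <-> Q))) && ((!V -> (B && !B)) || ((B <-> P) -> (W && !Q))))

M: True, Q: True, W: False, B: False, P: True, V: False

  !((((V || P) && !P) || (!M && (Q && !Q)))) = True
    ((V || P) && !P) || (!M && (Q && !Q)) = False
      (V || P) && !P = False
        V || P = True
        !P = False
      !M && (Q && !Q) = False
        !M = False
        Q && !Q = False
          !Q = False
  ((P <-> (W && Q)) <-> (V || (V <-> Q))) && ((!V -> (B && !B)) || ((B <-> P) -> (W && !Q))) = True
    (P <-> (W && Q)) <-> (V || (V <-> Q)) = True
      P <-> (W && Q) = False
        W && Q = False
      V || (V <-> Q) = False
        V <-> Q = False
    (!V -> (B && !B)) || ((B <-> P) -> (W && !Q)) = True
      !V -> (B && !B) = False
        !V = True
        B && !B = False
          !B = True
      (B <-> P) -> (W && !Q) = True
        B <-> P = False
        W && !Q = False
          !Q = False
Both conjuncts True, so the formula holds.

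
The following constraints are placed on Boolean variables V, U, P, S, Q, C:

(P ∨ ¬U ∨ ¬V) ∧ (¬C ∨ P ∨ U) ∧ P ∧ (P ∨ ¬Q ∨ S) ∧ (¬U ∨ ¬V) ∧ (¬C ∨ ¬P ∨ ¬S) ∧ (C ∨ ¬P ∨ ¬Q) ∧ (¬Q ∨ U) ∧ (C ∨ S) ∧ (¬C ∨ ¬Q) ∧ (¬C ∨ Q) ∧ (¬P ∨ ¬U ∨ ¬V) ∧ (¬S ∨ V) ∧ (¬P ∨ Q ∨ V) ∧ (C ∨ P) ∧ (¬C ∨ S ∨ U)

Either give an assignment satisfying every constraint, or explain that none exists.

Unit clause (P) forces P = True.
Try V = False:
  (¬S ∨ V) forces S = False.
  (C ∨ S) forces C = True.
  (¬C ∨ ¬Q) forces Q = False.
  clause (¬C ∨ Q) is falsified — backtrack.
So V = True.
  then (¬U ∨ ¬V) forces U = False.
  then (¬Q ∨ U) forces Q = False.
  then (¬C ∨ Q) forces C = False.
  then (C ∨ S) forces S = True.
All clauses satisfied.

V = True; U = False; P = True; S = True; Q = False; C = False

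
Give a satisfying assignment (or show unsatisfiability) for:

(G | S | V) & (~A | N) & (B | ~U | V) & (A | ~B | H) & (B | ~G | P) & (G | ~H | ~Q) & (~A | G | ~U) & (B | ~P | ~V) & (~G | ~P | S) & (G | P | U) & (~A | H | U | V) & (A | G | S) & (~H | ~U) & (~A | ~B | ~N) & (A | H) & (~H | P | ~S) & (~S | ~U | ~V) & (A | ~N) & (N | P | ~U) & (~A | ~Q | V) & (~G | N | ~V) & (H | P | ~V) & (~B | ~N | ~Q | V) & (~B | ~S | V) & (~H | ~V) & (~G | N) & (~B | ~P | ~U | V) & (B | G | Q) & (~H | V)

Unsatisfiable

Case V = True:
  (~H | ~V) forces H = False.
  (A | H) forces A = True.
  (~A | N) forces N = True.
  (~A | ~B | ~N) forces B = False.
  (B | ~P | ~V) forces P = False.
  Clause (H | P | ~V) is falsified — contradiction.
Case V = False:
  (~H | V) forces H = False.
  (A | H) forces A = True.
  (~A | N) forces N = True.
  (~A | H | U | V) forces U = True.
  (B | ~U | V) forces B = True.
  Clause (~A | ~B | ~N) is falsified — contradiction.
Both cases fail, so the formula is unsatisfiable.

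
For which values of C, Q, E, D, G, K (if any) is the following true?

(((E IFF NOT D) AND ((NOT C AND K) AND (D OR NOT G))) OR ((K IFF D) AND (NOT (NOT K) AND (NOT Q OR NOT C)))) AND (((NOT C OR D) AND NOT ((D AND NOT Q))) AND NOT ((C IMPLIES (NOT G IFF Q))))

UNSATISFIABLE

Case C = True: the formula simplifies to ((K IFF D) AND (NOT (NOT K) AND NOT Q)) AND ((D AND NOT ((D AND NOT Q))) AND NOT ((NOT G IFF Q))).
  Q = True: the conjunct NOT Q is False.
  Q = False: simplifies to ((K IFF D) AND NOT (NOT K)) AND ((D AND NOT D) AND NOT G).
    D = True: the conjunct NOT D is False.
    D = False: the conjunct D is False.
Case C = False: the conjunct NOT ((C IMPLIES (NOT G IFF Q))) becomes NOT ((False IMPLIES (NOT G IFF Q))) = False.
Both cases fail — unsatisfiable.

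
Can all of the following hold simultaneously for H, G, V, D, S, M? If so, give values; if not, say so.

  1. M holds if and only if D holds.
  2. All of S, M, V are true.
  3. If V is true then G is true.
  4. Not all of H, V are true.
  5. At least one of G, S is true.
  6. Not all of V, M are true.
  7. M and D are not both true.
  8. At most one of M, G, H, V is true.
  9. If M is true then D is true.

Case M = True:
  (1) with M=T forces D = True.
  Constraint (7) is violated (M=T, D=T) — contradiction.
Case M = False:
  Constraint (2) is violated (M=F) — contradiction.
Both cases fail — unsatisfiable.

UNSATISFIABLE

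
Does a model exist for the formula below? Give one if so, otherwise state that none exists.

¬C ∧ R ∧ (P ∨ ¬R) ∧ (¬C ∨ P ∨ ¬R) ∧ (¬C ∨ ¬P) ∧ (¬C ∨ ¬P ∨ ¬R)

Unit clause (¬C) forces C = False.
Unit clause (R) forces R = True.
In (P ∨ ¬R) only P is left, so P = True.
Check each clause:
  (¬C): ¬C holds.
  (R): R holds.
  (P ∨ ¬R): P holds.
  (¬C ∨ P ∨ ¬R): ¬C holds.
  (¬C ∨ ¬P): ¬C holds.
  (¬C ∨ ¬P ∨ ¬R): ¬C holds.
All clauses satisfied.

R=T; C=F; P=T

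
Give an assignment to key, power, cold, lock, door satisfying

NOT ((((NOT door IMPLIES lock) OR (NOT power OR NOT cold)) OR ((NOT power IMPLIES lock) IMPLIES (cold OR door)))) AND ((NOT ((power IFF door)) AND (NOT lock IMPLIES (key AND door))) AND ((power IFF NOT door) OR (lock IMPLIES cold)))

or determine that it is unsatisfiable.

The formula is unsatisfiable.

The conjunct NOT ((((NOT door IMPLIES lock) OR (NOT power OR NOT cold)) OR ((NOT power IMPLIES lock) IMPLIES (cold OR door)))) is unsatisfiable on its own:
  cold = True: this becomes NOT ((((NOT door IMPLIES lock) OR NOT power) OR True)) = False.
  cold = False: this becomes NOT ((True OR ((NOT power IMPLIES lock) IMPLIES door))) = False.
So the whole conjunction is unsatisfiable.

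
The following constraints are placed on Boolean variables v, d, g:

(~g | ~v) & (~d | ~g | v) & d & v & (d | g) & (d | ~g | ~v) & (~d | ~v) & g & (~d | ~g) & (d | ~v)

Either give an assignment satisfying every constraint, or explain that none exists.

UNSATISFIABLE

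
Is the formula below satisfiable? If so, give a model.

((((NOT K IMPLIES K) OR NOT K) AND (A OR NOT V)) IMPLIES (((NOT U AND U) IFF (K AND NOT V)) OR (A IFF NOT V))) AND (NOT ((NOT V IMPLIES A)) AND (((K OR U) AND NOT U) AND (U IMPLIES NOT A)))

Unsatisfiable

Case V = True: the conjunct NOT ((NOT V IMPLIES A)) becomes NOT ((False IMPLIES A)) = False.
Case V = False: the formula simplifies to (((NOT K IMPLIES K) OR NOT K) IMPLIES (((NOT U AND U) IFF K) OR A)) AND (NOT A AND (((K OR U) AND NOT U) AND (U IMPLIES NOT A))).
  U = True: the conjunct NOT U is False.
  U = False: simplifies to (((NOT K IMPLIES K) OR NOT K) IMPLIES (NOT K OR A)) AND (NOT A AND K).
    K = True: simplifies to A AND NOT A.
      A = True: the conjunct NOT A is False.
      A = False: the conjunct A is False.
    K = False: the conjunct K is False.
Both cases fail — unsatisfiable.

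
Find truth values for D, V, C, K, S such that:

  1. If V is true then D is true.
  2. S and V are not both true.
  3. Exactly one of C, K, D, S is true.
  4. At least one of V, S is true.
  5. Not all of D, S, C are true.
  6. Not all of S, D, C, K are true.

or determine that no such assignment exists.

D = True, V = True, C = False, K = False, S = False

  (1) V=T ⇒ D: T ✓
  (2) S=F, V=T — not both ✓
  (3) {C, K, D, S}: 1 true — exactly one ✓
  (4) {V, S}: 1 true — at least one ✓
  (5) {D, S, C}: 1/3 true — not all ✓
  (6) {S, D, C, K}: 1/4 true — not all ✓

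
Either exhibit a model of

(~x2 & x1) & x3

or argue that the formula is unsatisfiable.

x1: True; x2: False; x3: True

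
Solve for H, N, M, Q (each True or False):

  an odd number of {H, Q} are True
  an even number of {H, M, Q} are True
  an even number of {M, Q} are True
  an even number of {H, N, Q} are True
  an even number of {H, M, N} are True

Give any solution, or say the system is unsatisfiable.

H: False, N: True, M: True, Q: True

{H, Q}: 1 true → odd ✓
{H, M, Q}: 2 true → even ✓
{M, Q}: 2 true → even ✓
{H, N, Q}: 2 true → even ✓
{H, M, N}: 2 true → even ✓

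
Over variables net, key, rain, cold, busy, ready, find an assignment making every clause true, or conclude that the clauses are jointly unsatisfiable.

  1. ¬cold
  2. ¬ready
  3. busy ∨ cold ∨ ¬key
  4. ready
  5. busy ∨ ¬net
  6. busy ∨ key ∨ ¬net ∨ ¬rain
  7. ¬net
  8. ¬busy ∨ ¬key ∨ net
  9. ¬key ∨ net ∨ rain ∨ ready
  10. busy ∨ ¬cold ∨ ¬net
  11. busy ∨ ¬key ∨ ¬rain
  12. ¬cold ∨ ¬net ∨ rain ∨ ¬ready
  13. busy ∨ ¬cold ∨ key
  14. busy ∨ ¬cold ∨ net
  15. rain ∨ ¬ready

Case ready = True:
  Clause (¬ready) is falsified — contradiction.
Case ready = False:
  Clause (ready) is falsified — contradiction.
Both cases fail, so the formula is unsatisfiable.

The formula is unsatisfiable.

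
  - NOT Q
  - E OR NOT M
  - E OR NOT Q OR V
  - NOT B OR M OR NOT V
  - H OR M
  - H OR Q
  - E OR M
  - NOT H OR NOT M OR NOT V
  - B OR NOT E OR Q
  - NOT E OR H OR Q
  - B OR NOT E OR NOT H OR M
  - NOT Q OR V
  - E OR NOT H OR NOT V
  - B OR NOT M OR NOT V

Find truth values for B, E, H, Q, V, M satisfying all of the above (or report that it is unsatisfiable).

B: True; E: True; H: True; Q: False; V: False; M: False

Unit clause (NOT Q) forces Q = False.
In (H OR Q) only H is left, so H = True.
Try B = False:
  (B OR NOT E OR Q) forces E = False.
  (E OR NOT M) forces M = False.
  clause (E OR M) is falsified — backtrack.
So B = True.
Try E = False:
  (E OR NOT M) forces M = False.
  clause (E OR M) is falsified — backtrack.
So E = True.
Set V = False.
Set M = False.
All clauses satisfied.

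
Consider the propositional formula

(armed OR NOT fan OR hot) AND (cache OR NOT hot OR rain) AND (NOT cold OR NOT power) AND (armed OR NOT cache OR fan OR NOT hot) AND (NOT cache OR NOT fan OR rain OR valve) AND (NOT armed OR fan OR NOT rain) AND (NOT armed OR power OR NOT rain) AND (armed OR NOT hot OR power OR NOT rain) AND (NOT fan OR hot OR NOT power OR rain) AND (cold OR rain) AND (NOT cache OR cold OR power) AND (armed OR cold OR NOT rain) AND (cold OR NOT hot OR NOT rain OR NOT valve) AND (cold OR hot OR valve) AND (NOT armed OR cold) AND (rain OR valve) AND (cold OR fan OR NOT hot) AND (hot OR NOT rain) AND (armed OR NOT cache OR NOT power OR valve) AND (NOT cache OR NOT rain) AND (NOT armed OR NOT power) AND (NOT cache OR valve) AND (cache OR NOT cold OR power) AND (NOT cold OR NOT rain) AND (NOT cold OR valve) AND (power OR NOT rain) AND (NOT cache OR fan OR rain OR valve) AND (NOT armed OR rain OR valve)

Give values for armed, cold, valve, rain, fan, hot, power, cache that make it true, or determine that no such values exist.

Set armed = True.
  then (NOT armed OR cold) forces cold = True.
  then (NOT armed OR NOT power) forces power = False.
  then (cache OR NOT cold OR power) forces cache = True.
  then (NOT cold OR NOT rain) forces rain = False.
  then (NOT cold OR valve) forces valve = True.
Set fan = True.
Set hot = False.
All clauses satisfied.

armed = True; cold = True; valve = True; rain = False; fan = True; hot = False; power = False; cache = True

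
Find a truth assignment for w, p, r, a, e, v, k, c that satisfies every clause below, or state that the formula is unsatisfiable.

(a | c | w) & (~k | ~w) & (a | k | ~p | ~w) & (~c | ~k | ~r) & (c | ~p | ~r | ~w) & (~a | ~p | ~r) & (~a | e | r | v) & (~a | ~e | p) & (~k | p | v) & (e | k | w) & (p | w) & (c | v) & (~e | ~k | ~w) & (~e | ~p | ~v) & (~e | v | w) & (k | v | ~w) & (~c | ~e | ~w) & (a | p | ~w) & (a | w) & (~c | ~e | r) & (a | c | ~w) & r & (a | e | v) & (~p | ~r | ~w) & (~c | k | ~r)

w = True, p = False, r = True, a = True, e = False, v = True, k = False, c = False

Unit clause (r) forces r = True.
Try w = False:
  (p | w) forces p = True.
  (~a | ~p | ~r) forces a = False.
  clause (a | w) is falsified — backtrack.
So w = True.
  then (~k | ~w) forces k = False.
  then (k | v | ~w) forces v = True.
  then (~p | ~r | ~w) forces p = False.
  then (~c | k | ~r) forces c = False.
  then (a | p | ~w) forces a = True.
  then (~a | ~e | p) forces e = False.
All clauses satisfied.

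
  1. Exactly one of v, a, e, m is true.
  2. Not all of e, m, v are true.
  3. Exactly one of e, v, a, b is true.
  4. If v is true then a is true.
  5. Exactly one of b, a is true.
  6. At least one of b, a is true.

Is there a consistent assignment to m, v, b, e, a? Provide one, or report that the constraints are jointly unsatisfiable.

m=T, v=F, b=T, e=F, a=F

  (1) {v, a, e, m}: 1 true — exactly one ✓
  (2) {e, m, v}: 1/3 true — not all ✓
  (3) {e, v, a, b}: 1 true — exactly one ✓
  (4) v=F ⇒ a: vacuous ✓
  (5) {b, a}: 1 true — exactly one ✓
  (6) {b, a}: 1 true — at least one ✓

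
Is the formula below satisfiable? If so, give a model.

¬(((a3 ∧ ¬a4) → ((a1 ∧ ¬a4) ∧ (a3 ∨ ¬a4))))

a1 = False; a3 = True; a4 = False

  ¬(((a3 ∧ ¬a4) → ((a1 ∧ ¬a4) ∧ (a3 ∨ ¬a4)))) = True
    (a3 ∧ ¬a4) → ((a1 ∧ ¬a4) ∧ (a3 ∨ ¬a4)) = False
      a3 ∧ ¬a4 = True
        ¬a4 = True
      (a1 ∧ ¬a4) ∧ (a3 ∨ ¬a4) = False
        a1 ∧ ¬a4 = False
          ¬a4 = True
        a3 ∨ ¬a4 = True
          ¬a4 = True
The formula evaluates to True.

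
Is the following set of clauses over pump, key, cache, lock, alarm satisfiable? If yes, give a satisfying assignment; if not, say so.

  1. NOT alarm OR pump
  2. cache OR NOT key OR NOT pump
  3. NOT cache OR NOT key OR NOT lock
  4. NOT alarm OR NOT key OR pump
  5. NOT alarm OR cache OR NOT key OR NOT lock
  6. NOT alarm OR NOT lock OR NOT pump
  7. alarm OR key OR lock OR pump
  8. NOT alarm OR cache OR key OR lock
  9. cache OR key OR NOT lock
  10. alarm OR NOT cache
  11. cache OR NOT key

pump = True, key = True, cache = True, lock = False, alarm = True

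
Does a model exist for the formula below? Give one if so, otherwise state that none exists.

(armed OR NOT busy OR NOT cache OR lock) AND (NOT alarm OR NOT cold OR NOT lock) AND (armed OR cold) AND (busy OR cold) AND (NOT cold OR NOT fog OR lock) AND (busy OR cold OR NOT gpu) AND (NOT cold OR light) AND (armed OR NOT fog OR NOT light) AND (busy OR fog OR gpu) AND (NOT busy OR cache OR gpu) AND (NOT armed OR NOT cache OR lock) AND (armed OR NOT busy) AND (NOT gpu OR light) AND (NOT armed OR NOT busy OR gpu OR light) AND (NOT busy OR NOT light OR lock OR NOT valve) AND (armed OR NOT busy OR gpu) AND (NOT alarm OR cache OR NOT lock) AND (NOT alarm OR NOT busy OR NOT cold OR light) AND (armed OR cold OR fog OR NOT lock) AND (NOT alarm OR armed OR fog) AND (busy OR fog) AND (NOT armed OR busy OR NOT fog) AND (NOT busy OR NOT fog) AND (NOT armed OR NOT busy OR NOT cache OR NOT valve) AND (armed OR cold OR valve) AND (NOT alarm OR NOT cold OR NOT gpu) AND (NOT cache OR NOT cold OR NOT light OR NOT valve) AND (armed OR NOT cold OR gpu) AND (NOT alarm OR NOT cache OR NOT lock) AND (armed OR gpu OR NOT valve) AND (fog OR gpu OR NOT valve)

busy=T, lock=T, fog=F, valve=F, cache=F, armed=T, gpu=T, light=T, cold=T, alarm=F

Set busy = True.
  then (armed OR NOT busy) forces armed = True.
  then (NOT busy OR NOT fog) forces fog = False.
Set lock = True.
Set valve = False.
Set cache = False.
  then (NOT busy OR cache OR gpu) forces gpu = True.
  then (NOT gpu OR light) forces light = True.
  then (NOT alarm OR cache OR NOT lock) forces alarm = False.
Set cold = True.
All clauses satisfied.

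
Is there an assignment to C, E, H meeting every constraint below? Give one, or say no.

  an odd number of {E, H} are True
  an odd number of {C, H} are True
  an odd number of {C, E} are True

Adding constraints 1, 2, 3 mod 2: every variable appears an even number of times on the left, so the left side is 0.
But the right sides sum to 1 (mod 2). 0 ≠ 1 — the system is inconsistent.

Unsatisfiable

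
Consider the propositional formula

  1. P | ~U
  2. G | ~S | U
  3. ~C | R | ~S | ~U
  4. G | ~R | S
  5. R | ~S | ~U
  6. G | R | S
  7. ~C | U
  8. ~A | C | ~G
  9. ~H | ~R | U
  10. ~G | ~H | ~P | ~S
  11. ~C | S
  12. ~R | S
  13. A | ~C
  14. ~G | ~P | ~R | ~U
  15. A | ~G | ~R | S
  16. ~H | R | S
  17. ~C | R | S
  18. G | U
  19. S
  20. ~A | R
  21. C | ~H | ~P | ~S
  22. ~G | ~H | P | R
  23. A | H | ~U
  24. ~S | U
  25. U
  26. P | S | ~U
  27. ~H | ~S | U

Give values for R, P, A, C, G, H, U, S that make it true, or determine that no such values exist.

R: True, P: True, A: True, C: True, G: False, H: False, U: True, S: True

Unit clause (S) forces S = True.
In (~S | U) only U is left, so U = True.
In (P | ~U) only P is left, so P = True.
In (R | ~S | ~U) only R is left, so R = True.
In (~G | ~P | ~R | ~U) only ~G is left, so G = False.
Try A = False:
  (A | ~C) forces C = False.
  (C | ~H | ~P | ~S) forces H = False.
  clause (A | H | ~U) is falsified — backtrack.
So A = True.
Set C = True.
Set H = False.
All clauses satisfied.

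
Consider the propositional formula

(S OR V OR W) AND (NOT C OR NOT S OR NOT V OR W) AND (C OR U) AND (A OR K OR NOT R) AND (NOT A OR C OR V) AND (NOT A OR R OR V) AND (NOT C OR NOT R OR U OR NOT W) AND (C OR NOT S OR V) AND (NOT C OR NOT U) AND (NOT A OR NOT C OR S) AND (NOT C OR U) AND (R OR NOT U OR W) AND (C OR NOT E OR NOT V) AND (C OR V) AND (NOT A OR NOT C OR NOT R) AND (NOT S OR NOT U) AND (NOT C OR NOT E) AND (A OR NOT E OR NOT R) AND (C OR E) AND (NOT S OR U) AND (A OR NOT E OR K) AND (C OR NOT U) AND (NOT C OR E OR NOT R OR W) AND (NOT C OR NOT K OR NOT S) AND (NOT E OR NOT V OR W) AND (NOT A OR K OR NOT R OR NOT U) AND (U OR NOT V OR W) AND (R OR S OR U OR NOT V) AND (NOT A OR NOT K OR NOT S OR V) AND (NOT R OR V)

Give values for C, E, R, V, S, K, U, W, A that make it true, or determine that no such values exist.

No satisfying assignment exists.

Case C = True:
  (NOT C OR NOT U) forces U = False.
  Clause (NOT C OR U) is falsified — contradiction.
Case C = False:
  (C OR U) forces U = True.
  Clause (C OR NOT U) is falsified — contradiction.
Both cases fail, so the formula is unsatisfiable.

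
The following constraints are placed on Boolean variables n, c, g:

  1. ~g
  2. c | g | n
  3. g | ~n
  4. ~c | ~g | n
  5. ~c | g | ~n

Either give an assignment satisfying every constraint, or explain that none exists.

n: False, c: True, g: False

Unit clause (~g) forces g = False.
In (g | ~n) only ~n is left, so n = False.
In (c | g | n) only c is left, so c = True.
Check each clause:
  (~g): ~g holds.
  (c | g | n): c holds.
  (g | ~n): ~n holds.
  (~c | ~g | n): ~g holds.
  (~c | g | ~n): ~n holds.
All clauses satisfied.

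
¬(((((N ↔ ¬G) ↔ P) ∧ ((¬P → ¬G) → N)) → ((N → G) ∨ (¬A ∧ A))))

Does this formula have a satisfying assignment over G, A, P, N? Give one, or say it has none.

G = False; A = False; P = True; N = True

  ¬(((((N ↔ ¬G) ↔ P) ∧ ((¬P → ¬G) → N)) → ((N → G) ∨ (¬A ∧ A)))) = True
    (((N ↔ ¬G) ↔ P) ∧ ((¬P → ¬G) → N)) → ((N → G) ∨ (¬A ∧ A)) = False
      ((N ↔ ¬G) ↔ P) ∧ ((¬P → ¬G) → N) = True
        (N ↔ ¬G) ↔ P = True
          N ↔ ¬G = True
            ¬G = True
        (¬P → ¬G) → N = True
          ¬P → ¬G = True
            ¬P = False
            ¬G = True
      (N → G) ∨ (¬A ∧ A) = False
        N → G = False
        ¬A ∧ A = False
          ¬A = True
The formula evaluates to True.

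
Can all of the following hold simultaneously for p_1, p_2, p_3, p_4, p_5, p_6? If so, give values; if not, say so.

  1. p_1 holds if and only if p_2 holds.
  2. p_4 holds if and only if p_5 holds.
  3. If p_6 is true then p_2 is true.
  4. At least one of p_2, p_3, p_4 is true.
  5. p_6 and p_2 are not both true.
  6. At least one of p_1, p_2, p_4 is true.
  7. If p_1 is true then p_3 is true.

p_1 = False, p_2 = False, p_3 = False, p_4 = True, p_5 = True, p_6 = False

  (1) p_1=F, p_2=F — same ✓
  (2) p_4=T, p_5=T — same ✓
  (3) p_6=F ⇒ p_2: vacuous ✓
  (4) {p_2, p_3, p_4}: 1 true — at least one ✓
  (5) p_6=F, p_2=F — not both ✓
  (6) {p_1, p_2, p_4}: 1 true — at least one ✓
  (7) p_1=F ⇒ p_3: vacuous ✓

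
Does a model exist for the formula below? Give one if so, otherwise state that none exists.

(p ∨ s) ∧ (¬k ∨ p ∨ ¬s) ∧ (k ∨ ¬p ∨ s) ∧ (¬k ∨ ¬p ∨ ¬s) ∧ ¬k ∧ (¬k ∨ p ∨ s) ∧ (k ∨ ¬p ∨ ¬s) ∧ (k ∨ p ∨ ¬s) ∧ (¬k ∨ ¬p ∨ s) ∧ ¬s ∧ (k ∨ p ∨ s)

The formula is unsatisfiable.

Case k = True:
  Clause (¬k) is falsified — contradiction.
Case k = False:
  (¬s) forces s = False.
  (p ∨ s) forces p = True.
  Clause (k ∨ ¬p ∨ s) is falsified — contradiction.
Both cases fail, so the formula is unsatisfiable.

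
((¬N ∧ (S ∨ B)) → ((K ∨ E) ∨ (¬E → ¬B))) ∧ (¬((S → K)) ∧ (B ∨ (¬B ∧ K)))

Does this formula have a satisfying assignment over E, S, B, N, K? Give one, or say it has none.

E: True, S: True, B: True, N: False, K: False

  (¬N ∧ (S ∨ B)) → ((K ∨ E) ∨ (¬E → ¬B)) = True
    ¬N ∧ (S ∨ B) = True
      ¬N = True
      S ∨ B = True
    (K ∨ E) ∨ (¬E → ¬B) = True
      K ∨ E = True
      ¬E → ¬B = True
        ¬E = False
        ¬B = False
  ¬((S → K)) ∧ (B ∨ (¬B ∧ K)) = True
    ¬((S → K)) = True
      S → K = False
    B ∨ (¬B ∧ K) = True
      ¬B ∧ K = False
        ¬B = False
Both conjuncts True, so the formula holds.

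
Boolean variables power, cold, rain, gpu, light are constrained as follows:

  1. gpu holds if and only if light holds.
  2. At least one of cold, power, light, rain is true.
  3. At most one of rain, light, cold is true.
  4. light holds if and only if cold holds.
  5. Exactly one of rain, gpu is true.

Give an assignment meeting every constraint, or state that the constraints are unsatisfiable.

power=F; cold=F; rain=T; gpu=F; light=F

  (1) gpu=F, light=F — same ✓
  (2) {cold, power, light, rain}: 1 true — at least one ✓
  (3) {rain, light, cold}: 1 true — at most one ✓
  (4) light=F, cold=F — same ✓
  (5) {rain, gpu}: 1 true — exactly one ✓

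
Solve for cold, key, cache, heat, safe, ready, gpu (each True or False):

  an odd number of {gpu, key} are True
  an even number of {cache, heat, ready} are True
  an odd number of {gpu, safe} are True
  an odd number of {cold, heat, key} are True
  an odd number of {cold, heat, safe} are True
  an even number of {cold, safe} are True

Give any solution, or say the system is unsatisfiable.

cold=F, key=F, cache=F, heat=T, safe=F, ready=T, gpu=T

{gpu, key}: 1 true → odd ✓
{cache, heat, ready}: 2 true → even ✓
{gpu, safe}: 1 true → odd ✓
{cold, heat, key}: 1 true → odd ✓
{cold, heat, safe}: 1 true → odd ✓
{cold, safe}: 0 true → even ✓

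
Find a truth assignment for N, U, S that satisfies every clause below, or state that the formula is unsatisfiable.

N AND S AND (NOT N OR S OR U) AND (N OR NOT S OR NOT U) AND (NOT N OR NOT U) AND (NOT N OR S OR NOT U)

Unit clause (N) forces N = True.
Unit clause (S) forces S = True.
In (NOT N OR NOT U) only NOT U is left, so U = False.
Check each clause:
  (N): N holds.
  (S): S holds.
  (NOT N OR S OR U): S holds.
  (N OR NOT S OR NOT U): N holds.
  (NOT N OR NOT U): NOT U holds.
  (NOT N OR S OR NOT U): S holds.
All clauses satisfied.

N: True, U: False, S: True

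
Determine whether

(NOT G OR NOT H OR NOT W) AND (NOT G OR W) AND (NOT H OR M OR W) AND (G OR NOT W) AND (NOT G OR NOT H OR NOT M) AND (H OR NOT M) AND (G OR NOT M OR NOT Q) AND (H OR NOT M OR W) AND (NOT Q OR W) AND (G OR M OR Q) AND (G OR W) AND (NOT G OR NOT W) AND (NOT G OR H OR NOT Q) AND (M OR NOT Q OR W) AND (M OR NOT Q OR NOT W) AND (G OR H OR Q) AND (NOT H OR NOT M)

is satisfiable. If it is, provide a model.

Unsatisfiable — no assignment works.

Case W = True:
  (G OR NOT W) forces G = True.
  Clause (NOT G OR NOT W) is falsified — contradiction.
Case W = False:
  (NOT G OR W) forces G = False.
  Clause (G OR W) is falsified — contradiction.
Both cases fail, so the formula is unsatisfiable.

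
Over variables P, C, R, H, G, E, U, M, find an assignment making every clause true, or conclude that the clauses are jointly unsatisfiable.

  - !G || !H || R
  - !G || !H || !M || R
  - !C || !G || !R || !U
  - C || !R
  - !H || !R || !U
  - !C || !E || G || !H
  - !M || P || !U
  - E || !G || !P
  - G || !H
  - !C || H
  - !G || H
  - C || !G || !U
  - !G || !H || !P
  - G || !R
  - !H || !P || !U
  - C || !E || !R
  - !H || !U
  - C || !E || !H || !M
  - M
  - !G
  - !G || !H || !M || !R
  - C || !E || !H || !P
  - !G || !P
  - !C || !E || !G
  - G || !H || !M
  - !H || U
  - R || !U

Unit clause (M) forces M = True.
Unit clause (!G) forces G = False.
In (G || !H || !M) only !H is left, so H = False.
In (!C || H) only !C is left, so C = False.
In (G || !R) only !R is left, so R = False.
In (R || !U) only !U is left, so U = False.
Set P = False.
Set E = False.
All clauses satisfied.

P = False; C = False; R = False; H = False; G = False; E = False; U = False; M = True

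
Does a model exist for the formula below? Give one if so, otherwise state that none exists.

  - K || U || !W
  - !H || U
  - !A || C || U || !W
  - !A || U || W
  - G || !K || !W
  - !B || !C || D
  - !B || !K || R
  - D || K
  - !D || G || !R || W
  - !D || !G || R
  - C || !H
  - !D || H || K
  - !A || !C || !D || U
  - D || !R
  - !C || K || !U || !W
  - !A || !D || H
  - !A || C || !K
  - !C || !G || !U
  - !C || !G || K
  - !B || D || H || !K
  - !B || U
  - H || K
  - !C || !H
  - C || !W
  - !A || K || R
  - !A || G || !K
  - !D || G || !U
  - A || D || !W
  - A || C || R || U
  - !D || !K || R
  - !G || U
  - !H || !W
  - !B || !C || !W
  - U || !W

Set G = True.
  then (!G || U) forces U = True.
  then (!C || !G || !U) forces C = False.
  then (C || !W) forces W = False.
  then (C || !H) forces H = False.
  then (H || K) forces K = True.
  then (!A || C || !K) forces A = False.
Set B = False.
Set D = False.
  then (D || !R) forces R = False.
All clauses satisfied.

G: True, B: False, A: False, K: True, W: False, U: True, D: False, R: False, C: False, H: False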